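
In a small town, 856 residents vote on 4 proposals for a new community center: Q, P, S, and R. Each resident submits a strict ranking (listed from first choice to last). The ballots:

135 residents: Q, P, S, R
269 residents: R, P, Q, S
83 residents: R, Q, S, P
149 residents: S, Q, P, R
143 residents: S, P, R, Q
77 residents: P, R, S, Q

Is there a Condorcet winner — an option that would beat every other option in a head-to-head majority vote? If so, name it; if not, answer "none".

P vs Q: 489–367 for P.
P vs S: 481–375 for P.
P vs R: 504–352 for P.
P beats every other option head-to-head.

P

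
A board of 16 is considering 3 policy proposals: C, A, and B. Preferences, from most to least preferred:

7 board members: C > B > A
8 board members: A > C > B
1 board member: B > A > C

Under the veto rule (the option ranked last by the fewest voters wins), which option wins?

C

Last-place votes: C 1, A 7, B 8.
C is ranked last by the fewest voters, so C wins.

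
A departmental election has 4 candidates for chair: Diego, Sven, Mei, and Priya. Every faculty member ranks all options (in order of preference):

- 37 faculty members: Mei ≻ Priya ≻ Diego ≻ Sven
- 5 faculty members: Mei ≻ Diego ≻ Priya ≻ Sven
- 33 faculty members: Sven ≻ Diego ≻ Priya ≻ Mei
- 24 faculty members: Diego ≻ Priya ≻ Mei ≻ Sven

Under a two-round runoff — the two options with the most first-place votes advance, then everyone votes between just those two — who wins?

Round 1 first-place votes: Diego 24, Sven 33, Mei 42, Priya 0.
Mei and Sven advance.
Runoff: Mei is preferred to Sven by 66 voters; Sven by 33.
Mei wins the runoff.

Mei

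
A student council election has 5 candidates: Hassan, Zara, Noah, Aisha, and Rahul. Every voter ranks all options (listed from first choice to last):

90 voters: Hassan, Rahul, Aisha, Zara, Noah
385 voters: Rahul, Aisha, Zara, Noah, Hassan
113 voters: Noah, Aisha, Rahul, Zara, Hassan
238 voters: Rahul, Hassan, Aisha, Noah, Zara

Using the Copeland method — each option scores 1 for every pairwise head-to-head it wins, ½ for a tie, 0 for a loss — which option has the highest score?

Hassan: loses to Zara, Noah, Aisha, and Rahul → score 0.
Zara: beats Hassan and Noah; loses to Aisha and Rahul → score 2.
Noah: beats Hassan; loses to Zara, Aisha, and Rahul → score 1.
Aisha: beats Hassan, Zara, and Noah; loses to Rahul → score 3.
Rahul: beats Hassan, Zara, Noah, and Aisha → score 4.
Rahul has the best pairwise record.

Rahul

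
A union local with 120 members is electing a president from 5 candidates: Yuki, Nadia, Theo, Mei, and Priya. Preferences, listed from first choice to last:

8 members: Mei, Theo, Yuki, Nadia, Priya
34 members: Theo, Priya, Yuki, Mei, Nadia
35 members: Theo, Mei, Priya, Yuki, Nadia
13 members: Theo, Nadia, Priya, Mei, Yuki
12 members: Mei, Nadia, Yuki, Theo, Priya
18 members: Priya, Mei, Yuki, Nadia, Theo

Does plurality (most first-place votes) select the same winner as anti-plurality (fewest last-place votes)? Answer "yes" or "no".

Plurality — first-place votes: Yuki 0, Nadia 0, Theo 82, Mei 20, Priya 18. Winner: Theo.
Anti-plurality — last-place votes: Yuki 13, Nadia 69, Theo 18, Mei 0, Priya 20. Winner: Mei.
The two methods disagree.

no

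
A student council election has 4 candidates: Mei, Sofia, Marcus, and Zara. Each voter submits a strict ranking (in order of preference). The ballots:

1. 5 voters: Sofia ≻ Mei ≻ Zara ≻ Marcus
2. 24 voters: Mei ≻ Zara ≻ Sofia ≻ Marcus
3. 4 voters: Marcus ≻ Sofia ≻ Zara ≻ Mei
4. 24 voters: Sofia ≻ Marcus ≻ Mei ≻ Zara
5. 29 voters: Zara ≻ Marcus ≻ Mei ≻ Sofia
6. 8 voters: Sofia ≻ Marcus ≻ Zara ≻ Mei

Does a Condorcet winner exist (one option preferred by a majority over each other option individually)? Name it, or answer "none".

Checking pairwise contests:
Marcus beats Mei 65–29.
Mei beats Sofia 53–41.
Sofia beats Marcus 61–33.
Mei beats Zara 53–41.
Every option loses at least one head-to-head, so there is no Condorcet winner.

none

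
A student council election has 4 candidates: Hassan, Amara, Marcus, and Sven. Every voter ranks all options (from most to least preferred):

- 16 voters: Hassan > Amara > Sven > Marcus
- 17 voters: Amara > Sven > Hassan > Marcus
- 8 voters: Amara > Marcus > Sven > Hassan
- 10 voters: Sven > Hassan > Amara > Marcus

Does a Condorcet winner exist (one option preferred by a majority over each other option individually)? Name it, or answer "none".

Checking pairwise contests:
Sven beats Hassan 35–16.
Hassan beats Amara 26–25.
Hassan beats Marcus 43–8.
Amara beats Sven 41–10.
Every option loses at least one head-to-head, so there is no Condorcet winner.

none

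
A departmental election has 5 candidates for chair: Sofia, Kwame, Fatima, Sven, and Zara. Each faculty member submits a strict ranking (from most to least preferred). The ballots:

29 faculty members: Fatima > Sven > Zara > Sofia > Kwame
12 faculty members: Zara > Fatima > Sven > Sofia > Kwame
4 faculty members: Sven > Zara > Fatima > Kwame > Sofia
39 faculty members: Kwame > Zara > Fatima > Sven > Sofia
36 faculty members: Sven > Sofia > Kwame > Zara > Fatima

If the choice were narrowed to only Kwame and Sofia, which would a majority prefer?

Sofia

Voters preferring Kwame to Sofia: 43; preferring Sofia to Kwame: 77.
Sofia wins the head-to-head.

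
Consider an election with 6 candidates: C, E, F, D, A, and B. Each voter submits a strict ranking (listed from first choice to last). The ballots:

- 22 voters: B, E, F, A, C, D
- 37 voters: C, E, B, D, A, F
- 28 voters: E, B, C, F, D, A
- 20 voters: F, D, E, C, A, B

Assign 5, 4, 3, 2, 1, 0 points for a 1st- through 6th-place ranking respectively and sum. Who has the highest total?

E

C: 22·1 + 37·5 + 28·3 + 20·2 = 331
E: 22·4 + 37·4 + 28·5 + 20·3 = 436
F: 22·3 + 37·0 + 28·2 + 20·5 = 222
D: 22·0 + 37·2 + 28·1 + 20·4 = 182
A: 22·2 + 37·1 + 28·0 + 20·1 = 101
B: 22·5 + 37·3 + 28·4 + 20·0 = 333
E has the highest Borda score (436).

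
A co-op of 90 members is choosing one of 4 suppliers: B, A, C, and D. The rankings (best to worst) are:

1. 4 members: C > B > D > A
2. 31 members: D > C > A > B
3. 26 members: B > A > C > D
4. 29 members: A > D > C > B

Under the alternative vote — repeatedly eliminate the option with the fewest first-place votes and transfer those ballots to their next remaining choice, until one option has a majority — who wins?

Round 1: B 26, A 29, C 4, D 31. Eliminate C.
Round 2: B 30, A 29, D 31. Eliminate A.
Round 3: B 30, D 60. D has a majority.

D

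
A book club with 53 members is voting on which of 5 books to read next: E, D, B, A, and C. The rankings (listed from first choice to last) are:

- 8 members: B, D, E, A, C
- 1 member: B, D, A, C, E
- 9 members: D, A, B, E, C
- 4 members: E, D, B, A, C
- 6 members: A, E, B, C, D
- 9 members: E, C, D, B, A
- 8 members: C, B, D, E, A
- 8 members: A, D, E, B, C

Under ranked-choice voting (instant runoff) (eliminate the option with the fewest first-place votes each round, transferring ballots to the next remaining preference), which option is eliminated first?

Round 1: E 13, D 9, B 9, A 14, C 8. Eliminate C.

C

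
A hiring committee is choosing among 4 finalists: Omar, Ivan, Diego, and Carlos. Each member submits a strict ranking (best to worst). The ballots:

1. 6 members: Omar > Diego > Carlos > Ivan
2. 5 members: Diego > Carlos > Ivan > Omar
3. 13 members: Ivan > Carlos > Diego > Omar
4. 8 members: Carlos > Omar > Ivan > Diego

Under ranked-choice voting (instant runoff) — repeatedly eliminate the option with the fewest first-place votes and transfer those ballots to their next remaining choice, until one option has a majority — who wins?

Carlos

Round 1: Omar 6, Ivan 13, Diego 5, Carlos 8. Eliminate Diego.
Round 2: Omar 6, Ivan 13, Carlos 13. Eliminate Omar.
Round 3: Ivan 13, Carlos 19. Carlos has a majority.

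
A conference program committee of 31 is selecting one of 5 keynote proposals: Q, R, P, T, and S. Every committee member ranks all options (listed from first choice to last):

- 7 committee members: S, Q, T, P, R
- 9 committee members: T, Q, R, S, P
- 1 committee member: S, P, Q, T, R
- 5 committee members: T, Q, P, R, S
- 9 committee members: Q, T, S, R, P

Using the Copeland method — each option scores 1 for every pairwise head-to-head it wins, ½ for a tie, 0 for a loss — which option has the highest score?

Q: beats R, P, T, and S → score 4.
R: beats P; loses to Q, T, and S → score 1.
P: loses to Q, R, T, and S → score 0.
T: beats R, P, and S; loses to Q → score 3.
S: beats R and P; loses to Q and T → score 2.
Q has the best pairwise record.

Q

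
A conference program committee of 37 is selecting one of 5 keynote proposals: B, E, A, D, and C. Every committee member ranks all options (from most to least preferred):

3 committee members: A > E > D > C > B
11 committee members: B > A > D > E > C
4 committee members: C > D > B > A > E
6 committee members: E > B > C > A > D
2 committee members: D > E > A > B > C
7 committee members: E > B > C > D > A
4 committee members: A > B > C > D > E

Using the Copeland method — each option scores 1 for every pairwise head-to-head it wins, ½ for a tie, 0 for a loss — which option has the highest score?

B: beats E, A, D, and C → score 4.
E: beats C; loses to B, A, and D → score 1.
A: beats E, D, and C; loses to B → score 3.
D: beats E; loses to B, A, and C → score 1.
C: beats D; loses to B, E, and A → score 1.
B has the best pairwise record.

B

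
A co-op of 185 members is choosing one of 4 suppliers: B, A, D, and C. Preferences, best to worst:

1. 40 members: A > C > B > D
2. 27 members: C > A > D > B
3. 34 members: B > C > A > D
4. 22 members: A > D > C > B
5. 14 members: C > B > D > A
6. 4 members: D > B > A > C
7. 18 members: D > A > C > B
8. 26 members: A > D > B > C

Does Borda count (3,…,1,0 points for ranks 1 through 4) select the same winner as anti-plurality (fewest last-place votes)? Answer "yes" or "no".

yes

Borda — scores: B 204, A 392, D 203, C 311. Winner: A.
Anti-plurality — last-place votes: B 67, A 14, D 74, C 30. Winner: A.
The two methods agree.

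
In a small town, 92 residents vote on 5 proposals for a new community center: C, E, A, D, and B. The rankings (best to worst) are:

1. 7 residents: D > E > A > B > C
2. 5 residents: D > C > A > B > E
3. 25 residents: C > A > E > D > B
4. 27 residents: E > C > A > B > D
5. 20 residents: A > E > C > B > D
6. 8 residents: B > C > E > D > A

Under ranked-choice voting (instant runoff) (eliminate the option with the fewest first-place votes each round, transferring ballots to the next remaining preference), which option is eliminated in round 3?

Round 1: C 25, E 27, A 20, D 12, B 8. Eliminate B.
Round 2: C 33, E 27, A 20, D 12. Eliminate D.
Round 3: C 38, E 34, A 20. Eliminate A.

A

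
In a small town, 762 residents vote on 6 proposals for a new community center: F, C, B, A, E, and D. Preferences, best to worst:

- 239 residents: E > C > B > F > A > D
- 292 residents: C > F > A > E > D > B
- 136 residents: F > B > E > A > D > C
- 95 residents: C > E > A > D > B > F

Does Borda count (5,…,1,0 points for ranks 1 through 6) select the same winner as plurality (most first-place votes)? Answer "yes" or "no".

yes

Borda — scores: F 2326, C 2891, B 1356, A 1672, E 2567, D 618. Winner: C.
Plurality — first-place votes: F 136, C 387, B 0, A 0, E 239, D 0. Winner: C.
The two methods agree.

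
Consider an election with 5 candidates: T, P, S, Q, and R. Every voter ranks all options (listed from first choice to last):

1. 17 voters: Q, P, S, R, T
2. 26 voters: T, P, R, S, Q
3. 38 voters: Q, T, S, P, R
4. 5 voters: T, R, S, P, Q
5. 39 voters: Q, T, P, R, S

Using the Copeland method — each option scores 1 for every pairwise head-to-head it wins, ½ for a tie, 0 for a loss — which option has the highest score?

Q

T: beats P, S, and R; loses to Q → score 3.
P: beats S and R; loses to T and Q → score 2.
S: loses to T, P, Q, and R → score 0.
Q: beats T, P, S, and R → score 4.
R: beats S; loses to T, P, and Q → score 1.
Q has the best pairwise record.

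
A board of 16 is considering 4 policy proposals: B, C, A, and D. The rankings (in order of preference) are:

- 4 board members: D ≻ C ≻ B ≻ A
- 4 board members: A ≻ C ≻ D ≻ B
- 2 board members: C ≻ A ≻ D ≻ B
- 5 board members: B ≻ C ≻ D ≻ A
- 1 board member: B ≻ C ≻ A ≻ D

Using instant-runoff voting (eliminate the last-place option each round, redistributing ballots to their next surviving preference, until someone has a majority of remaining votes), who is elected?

Round 1: B 6, C 2, A 4, D 4. Eliminate C.
Round 2: B 6, A 6, D 4. Eliminate D.
Round 3: B 10, A 6. B has a majority.

B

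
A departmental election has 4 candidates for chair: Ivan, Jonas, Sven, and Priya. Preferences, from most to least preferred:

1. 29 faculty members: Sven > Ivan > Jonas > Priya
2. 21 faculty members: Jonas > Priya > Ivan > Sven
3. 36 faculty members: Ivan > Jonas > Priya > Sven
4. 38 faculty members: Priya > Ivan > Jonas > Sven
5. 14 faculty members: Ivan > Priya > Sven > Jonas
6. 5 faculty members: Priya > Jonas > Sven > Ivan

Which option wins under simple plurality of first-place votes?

Ivan

First-place votes: Ivan 50, Jonas 21, Sven 29, Priya 43.
Ivan has the most first-place votes.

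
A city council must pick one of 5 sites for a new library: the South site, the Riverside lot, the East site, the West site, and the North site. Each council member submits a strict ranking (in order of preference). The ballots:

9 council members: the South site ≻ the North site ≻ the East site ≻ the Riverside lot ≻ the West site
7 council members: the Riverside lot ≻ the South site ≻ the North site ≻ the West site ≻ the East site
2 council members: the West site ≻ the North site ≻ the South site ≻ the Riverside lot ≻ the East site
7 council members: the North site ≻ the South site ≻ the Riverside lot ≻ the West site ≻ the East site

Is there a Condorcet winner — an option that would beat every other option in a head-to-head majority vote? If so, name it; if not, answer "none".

the South site vs the Riverside lot: 18–7 for the South site.
the South site vs the East site: 25–0 for the South site.
the South site vs the West site: 23–2 for the South site.
the South site vs the North site: 16–9 for the South site.
the South site beats every other option head-to-head.

the South site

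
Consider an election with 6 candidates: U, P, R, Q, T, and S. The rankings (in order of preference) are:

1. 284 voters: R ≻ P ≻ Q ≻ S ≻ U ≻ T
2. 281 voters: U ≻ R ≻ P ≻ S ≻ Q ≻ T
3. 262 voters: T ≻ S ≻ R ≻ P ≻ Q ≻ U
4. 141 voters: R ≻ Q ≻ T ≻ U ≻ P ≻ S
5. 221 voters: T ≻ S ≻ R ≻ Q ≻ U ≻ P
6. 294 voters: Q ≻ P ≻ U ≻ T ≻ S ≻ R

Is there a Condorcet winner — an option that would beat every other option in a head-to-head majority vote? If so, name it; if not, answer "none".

Checking pairwise contests:
P beats U 840–643.
R beats P 1189–294.
T beats R 777–706.
P beats Q 827–656.
U beats T 859–624.
P beats S 1000–483.
Every option loses at least one head-to-head, so there is no Condorcet winner.

none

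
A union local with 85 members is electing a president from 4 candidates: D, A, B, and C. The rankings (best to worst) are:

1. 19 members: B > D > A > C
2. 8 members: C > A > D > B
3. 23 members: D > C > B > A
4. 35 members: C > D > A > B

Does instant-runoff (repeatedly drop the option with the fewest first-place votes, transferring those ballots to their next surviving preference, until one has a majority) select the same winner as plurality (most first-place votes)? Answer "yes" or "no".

yes

Instant-runoff — R1 D 23, A 0, B 19, C 43 (C winner). Winner: C.
Plurality — first-place votes: D 23, A 0, B 19, C 43. Winner: C.
The two methods agree.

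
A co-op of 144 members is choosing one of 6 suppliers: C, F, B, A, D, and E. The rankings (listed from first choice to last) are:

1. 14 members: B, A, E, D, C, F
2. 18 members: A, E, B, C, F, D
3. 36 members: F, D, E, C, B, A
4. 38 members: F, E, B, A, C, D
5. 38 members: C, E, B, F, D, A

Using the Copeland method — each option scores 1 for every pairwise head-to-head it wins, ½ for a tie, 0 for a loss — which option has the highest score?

C: beats B, A, and D; loses to F and E → score 3.
F: beats C, B, A, D, and E → score 5.
B: beats A and D; loses to C, F, and E → score 2.
A: loses to C, F, B, D, and E → score 0.
D: beats A; loses to C, F, B, and E → score 1.
E: beats C, B, A, and D; loses to F → score 4.
F has the best pairwise record.

F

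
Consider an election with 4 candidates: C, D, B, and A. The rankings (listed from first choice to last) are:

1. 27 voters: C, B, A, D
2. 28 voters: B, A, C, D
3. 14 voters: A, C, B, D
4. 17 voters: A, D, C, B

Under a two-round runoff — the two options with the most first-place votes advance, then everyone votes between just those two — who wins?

Round 1 first-place votes: C 27, D 0, B 28, A 31.
A and B advance.
Runoff: A is preferred to B by 31 voters; B by 55.
B wins the runoff.

B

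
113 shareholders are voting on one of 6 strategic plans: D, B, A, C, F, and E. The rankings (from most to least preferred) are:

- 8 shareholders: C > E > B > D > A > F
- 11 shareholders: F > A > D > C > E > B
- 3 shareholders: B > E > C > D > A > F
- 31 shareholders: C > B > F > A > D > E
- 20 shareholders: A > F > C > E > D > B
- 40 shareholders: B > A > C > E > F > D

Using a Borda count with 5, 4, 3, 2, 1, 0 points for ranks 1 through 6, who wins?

D: 8·2 + 11·3 + 3·2 + 31·1 + 20·1 + 40·0 = 106
B: 8·3 + 11·0 + 3·5 + 31·4 + 20·0 + 40·5 = 363
A: 8·1 + 11·4 + 3·1 + 31·2 + 20·5 + 40·4 = 377
C: 8·5 + 11·2 + 3·3 + 31·5 + 20·3 + 40·3 = 406
F: 8·0 + 11·5 + 3·0 + 31·3 + 20·4 + 40·1 = 268
E: 8·4 + 11·1 + 3·4 + 31·0 + 20·2 + 40·2 = 175
C has the highest Borda score (406).

C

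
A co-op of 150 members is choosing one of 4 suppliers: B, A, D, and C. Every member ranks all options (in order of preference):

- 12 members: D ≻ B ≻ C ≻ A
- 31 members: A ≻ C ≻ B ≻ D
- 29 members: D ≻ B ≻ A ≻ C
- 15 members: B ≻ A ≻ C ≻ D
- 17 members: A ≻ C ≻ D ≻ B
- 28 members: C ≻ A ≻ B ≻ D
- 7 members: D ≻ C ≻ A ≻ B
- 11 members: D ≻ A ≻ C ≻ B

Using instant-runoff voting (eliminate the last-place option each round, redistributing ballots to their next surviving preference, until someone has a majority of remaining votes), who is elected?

Round 1: B 15, A 48, D 59, C 28. Eliminate B.
Round 2: A 63, D 59, C 28. Eliminate C.
Round 3: A 91, D 59. A has a majority.

A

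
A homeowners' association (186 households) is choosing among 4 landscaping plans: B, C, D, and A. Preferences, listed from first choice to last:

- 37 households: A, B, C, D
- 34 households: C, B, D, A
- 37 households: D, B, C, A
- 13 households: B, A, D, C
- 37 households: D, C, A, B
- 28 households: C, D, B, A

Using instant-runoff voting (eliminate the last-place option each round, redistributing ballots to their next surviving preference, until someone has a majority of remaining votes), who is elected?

Round 1: B 13, C 62, D 74, A 37. Eliminate B.
Round 2: C 62, D 74, A 50. Eliminate A.
Round 3: C 99, D 87. C has a majority.

C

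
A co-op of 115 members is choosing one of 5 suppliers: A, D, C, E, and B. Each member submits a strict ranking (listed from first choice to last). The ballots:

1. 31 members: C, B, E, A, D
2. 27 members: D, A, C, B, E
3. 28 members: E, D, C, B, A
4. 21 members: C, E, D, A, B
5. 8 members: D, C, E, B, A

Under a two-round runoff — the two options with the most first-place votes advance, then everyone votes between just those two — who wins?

Round 1 first-place votes: A 0, D 35, C 52, E 28, B 0.
C and D advance.
Runoff: C is preferred to D by 52 voters; D by 63.
D wins the runoff.

D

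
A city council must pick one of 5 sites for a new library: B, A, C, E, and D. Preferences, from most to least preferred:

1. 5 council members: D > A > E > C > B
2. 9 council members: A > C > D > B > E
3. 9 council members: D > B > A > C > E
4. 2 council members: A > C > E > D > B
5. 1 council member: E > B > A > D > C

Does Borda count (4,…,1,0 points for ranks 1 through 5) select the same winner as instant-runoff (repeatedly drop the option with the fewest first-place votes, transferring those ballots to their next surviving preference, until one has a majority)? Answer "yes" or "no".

Borda — scores: B 39, A 79, C 47, E 18, D 77. Winner: A.
Instant-runoff — R1 B 0, A 11, C 0, E 1, D 14 (D winner). Winner: D.
The two methods disagree.

no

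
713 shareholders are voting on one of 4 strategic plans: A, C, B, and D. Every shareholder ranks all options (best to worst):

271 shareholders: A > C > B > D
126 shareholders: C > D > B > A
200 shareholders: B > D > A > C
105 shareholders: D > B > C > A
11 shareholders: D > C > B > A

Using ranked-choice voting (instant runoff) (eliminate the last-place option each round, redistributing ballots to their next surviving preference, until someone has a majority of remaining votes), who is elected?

Round 1: A 271, C 126, B 200, D 116. Eliminate D.
Round 2: A 271, C 137, B 305. Eliminate C.
Round 3: A 271, B 442. B has a majority.

B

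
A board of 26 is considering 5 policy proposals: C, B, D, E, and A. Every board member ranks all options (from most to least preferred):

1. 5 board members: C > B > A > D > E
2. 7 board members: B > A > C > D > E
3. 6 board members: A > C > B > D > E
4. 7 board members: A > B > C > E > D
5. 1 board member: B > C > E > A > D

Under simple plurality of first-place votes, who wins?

A

First-place votes: C 5, B 8, D 0, E 0, A 13.
A has the most first-place votes.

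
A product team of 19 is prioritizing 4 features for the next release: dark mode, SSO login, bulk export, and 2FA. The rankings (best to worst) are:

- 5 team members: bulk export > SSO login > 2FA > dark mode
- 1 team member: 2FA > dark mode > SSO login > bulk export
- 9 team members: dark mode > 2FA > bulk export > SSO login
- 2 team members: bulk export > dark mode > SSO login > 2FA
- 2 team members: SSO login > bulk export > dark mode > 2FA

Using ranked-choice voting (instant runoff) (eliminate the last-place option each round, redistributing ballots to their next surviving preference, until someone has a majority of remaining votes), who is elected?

Round 1: dark mode 9, SSO login 2, bulk export 7, 2FA 1. Eliminate 2FA.
Round 2: dark mode 10, SSO login 2, bulk export 7. Dark mode has a majority.

dark mode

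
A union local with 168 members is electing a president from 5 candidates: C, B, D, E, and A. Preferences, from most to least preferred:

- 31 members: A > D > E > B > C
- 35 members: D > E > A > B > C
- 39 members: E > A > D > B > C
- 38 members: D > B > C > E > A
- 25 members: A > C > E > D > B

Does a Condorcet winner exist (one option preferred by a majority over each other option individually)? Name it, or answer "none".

Checking pairwise contests:
B beats C 143–25.
D beats B 168–0.
A beats D 95–73.
D beats E 104–64.
E beats A 112–56.
Every option loses at least one head-to-head, so there is no Condorcet winner.

none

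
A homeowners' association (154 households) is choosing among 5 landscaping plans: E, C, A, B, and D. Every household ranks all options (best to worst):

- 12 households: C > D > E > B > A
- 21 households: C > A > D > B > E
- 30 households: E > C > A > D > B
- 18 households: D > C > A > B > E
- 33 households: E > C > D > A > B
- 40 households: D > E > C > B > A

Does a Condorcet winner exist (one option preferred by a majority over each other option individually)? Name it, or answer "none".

Checking pairwise contests:
D beats E 91–63.
E beats C 103–51.
E beats A 115–39.
E beats B 115–39.
C beats D 96–58.
Every option loses at least one head-to-head, so there is no Condorcet winner.

none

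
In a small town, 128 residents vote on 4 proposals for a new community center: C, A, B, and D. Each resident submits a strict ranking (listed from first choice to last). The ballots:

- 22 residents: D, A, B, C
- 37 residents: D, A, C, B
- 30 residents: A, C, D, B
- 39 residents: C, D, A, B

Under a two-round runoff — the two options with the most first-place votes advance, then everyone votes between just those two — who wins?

Round 1 first-place votes: C 39, A 30, B 0, D 59.
D and C advance.
Runoff: D is preferred to C by 59 voters; C by 69.
C wins the runoff.

C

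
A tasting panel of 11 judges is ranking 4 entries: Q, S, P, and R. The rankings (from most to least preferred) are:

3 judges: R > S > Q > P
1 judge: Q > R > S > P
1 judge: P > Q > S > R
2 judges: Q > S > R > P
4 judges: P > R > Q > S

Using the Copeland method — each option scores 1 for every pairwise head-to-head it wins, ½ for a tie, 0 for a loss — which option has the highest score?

Q: beats S and P; loses to R → score 2.
S: beats P; loses to Q and R → score 1.
P: loses to Q, S, and R → score 0.
R: beats Q, S, and P → score 3.
R has the best pairwise record.

R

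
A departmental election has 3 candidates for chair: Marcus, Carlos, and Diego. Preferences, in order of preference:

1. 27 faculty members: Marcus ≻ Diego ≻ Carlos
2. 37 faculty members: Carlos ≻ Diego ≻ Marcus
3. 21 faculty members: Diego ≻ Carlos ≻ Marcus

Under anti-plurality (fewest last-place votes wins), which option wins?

Diego

Last-place votes: Marcus 58, Carlos 27, Diego 0.
Diego is ranked last by the fewest voters, so Diego wins.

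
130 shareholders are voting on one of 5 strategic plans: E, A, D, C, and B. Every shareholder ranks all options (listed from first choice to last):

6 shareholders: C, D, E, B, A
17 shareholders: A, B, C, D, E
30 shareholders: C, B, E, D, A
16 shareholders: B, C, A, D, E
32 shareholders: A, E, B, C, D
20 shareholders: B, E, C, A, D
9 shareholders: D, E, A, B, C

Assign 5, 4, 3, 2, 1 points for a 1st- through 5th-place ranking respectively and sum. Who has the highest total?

B

E: 6·3 + 17·1 + 30·3 + 16·1 + 32·4 + 20·4 + 9·4 = 385
A: 6·1 + 17·5 + 30·1 + 16·3 + 32·5 + 20·2 + 9·3 = 396
D: 6·4 + 17·2 + 30·2 + 16·2 + 32·1 + 20·1 + 9·5 = 247
C: 6·5 + 17·3 + 30·5 + 16·4 + 32·2 + 20·3 + 9·1 = 428
B: 6·2 + 17·4 + 30·4 + 16·5 + 32·3 + 20·5 + 9·2 = 494
B has the highest Borda score (494).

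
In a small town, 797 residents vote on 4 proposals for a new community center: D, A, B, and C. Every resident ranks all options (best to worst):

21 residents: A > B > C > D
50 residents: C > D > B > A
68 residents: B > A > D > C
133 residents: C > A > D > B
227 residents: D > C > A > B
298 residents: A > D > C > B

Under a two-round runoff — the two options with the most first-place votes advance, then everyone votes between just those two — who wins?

A

Round 1 first-place votes: D 227, A 319, B 68, C 183.
A and D advance.
Runoff: A is preferred to D by 520 voters; D by 277.
A wins the runoff.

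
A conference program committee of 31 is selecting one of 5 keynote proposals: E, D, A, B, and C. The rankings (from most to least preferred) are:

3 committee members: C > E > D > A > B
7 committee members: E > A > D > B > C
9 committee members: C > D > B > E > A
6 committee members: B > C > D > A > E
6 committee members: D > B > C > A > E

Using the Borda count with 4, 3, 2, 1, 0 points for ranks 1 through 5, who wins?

E: 3·3 + 7·4 + 9·1 + 6·0 + 6·0 = 46
D: 3·2 + 7·2 + 9·3 + 6·2 + 6·4 = 83
A: 3·1 + 7·3 + 9·0 + 6·1 + 6·1 = 36
B: 3·0 + 7·1 + 9·2 + 6·4 + 6·3 = 67
C: 3·4 + 7·0 + 9·4 + 6·3 + 6·2 = 78
D has the highest Borda score (83).

D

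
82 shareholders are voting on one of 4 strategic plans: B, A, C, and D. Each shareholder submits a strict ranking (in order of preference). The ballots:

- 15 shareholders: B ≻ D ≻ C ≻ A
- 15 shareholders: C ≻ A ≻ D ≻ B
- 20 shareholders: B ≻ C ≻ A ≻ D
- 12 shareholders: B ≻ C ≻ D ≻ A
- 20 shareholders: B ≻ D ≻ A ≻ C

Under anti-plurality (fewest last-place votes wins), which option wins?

Last-place votes: B 15, A 27, C 20, D 20.
B is ranked last by the fewest voters, so B wins.

B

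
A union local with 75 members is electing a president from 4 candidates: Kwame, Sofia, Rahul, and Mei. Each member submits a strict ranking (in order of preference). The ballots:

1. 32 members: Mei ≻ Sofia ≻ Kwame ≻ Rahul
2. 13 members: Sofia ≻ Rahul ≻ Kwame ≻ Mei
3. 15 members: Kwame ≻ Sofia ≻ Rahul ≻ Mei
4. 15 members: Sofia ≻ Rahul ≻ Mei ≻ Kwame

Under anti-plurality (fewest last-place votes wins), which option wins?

Sofia

Last-place votes: Kwame 15, Sofia 0, Rahul 32, Mei 28.
Sofia is ranked last by the fewest voters, so Sofia wins.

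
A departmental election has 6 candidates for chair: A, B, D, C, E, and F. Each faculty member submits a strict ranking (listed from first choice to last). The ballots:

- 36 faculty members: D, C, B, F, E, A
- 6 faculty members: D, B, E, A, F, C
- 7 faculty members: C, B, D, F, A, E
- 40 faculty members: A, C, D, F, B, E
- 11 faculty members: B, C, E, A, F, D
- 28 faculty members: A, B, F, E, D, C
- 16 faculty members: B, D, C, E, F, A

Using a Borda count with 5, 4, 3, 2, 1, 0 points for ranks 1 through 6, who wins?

B

A: 36·0 + 6·2 + 7·1 + 40·5 + 11·2 + 28·5 + 16·0 = 381
B: 36·3 + 6·4 + 7·4 + 40·1 + 11·5 + 28·4 + 16·5 = 447
D: 36·5 + 6·5 + 7·3 + 40·3 + 11·0 + 28·1 + 16·4 = 443
C: 36·4 + 6·0 + 7·5 + 40·4 + 11·4 + 28·0 + 16·3 = 431
E: 36·1 + 6·3 + 7·0 + 40·0 + 11·3 + 28·2 + 16·2 = 175
F: 36·2 + 6·1 + 7·2 + 40·2 + 11·1 + 28·3 + 16·1 = 283
B has the highest Borda score (447).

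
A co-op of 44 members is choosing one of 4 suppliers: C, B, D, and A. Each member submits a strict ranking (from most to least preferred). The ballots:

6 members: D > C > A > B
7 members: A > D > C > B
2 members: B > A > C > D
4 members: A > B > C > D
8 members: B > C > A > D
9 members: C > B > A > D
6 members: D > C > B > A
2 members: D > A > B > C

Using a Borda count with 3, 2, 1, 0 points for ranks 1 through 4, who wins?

C

C: 6·2 + 7·1 + 2·1 + 4·1 + 8·2 + 9·3 + 6·2 + 2·0 = 80
B: 6·0 + 7·0 + 2·3 + 4·2 + 8·3 + 9·2 + 6·1 + 2·1 = 64
D: 6·3 + 7·2 + 2·0 + 4·0 + 8·0 + 9·0 + 6·3 + 2·3 = 56
A: 6·1 + 7·3 + 2·2 + 4·3 + 8·1 + 9·1 + 6·0 + 2·2 = 64
C has the highest Borda score (80).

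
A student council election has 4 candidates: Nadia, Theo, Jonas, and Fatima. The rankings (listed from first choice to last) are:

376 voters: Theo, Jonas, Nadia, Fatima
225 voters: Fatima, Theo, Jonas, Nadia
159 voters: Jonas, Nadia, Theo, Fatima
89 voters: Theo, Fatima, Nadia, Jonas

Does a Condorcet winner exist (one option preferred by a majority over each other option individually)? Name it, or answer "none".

Theo

Theo vs Nadia: 690–159 for Theo.
Theo vs Jonas: 690–159 for Theo.
Theo vs Fatima: 624–225 for Theo.
Theo beats every other option head-to-head.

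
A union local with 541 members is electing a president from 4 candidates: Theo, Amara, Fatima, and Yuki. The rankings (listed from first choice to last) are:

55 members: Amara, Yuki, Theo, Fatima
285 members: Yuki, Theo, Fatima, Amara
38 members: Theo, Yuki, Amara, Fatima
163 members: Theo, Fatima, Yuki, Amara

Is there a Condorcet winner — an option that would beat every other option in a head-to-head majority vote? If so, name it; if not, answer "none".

Yuki vs Theo: 340–201 for Yuki.
Yuki vs Amara: 486–55 for Yuki.
Yuki vs Fatima: 378–163 for Yuki.
Yuki beats every other option head-to-head.

Yuki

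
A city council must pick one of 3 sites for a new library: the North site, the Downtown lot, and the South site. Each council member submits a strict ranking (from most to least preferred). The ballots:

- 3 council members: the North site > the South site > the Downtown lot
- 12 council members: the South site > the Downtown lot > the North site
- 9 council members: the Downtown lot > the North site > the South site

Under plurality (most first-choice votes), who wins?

First-place votes: the North site 3, the Downtown lot 9, the South site 12.
the South site has the most first-place votes.

the South site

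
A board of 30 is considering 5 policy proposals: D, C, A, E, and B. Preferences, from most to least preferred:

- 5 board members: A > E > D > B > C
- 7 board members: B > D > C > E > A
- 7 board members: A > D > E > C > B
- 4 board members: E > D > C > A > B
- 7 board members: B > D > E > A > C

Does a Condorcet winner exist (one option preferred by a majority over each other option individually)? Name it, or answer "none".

D vs C: 30–0 for D.
D vs A: 18–12 for D.
D vs E: 21–9 for D.
D vs B: 16–14 for D.
D beats every other option head-to-head.

D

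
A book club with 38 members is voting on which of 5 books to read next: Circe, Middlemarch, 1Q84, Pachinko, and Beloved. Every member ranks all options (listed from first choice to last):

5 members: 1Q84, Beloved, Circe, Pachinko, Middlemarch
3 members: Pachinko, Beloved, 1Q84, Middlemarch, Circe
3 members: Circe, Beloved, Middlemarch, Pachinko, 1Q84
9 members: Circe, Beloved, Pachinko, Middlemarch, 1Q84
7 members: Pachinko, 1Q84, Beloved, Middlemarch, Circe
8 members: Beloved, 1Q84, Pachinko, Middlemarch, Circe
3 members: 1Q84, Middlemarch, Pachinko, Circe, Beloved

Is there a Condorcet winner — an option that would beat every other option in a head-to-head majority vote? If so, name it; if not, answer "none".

Beloved

Beloved vs Circe: 23–15 for Beloved.
Beloved vs Middlemarch: 35–3 for Beloved.
Beloved vs 1Q84: 23–15 for Beloved.
Beloved vs Pachinko: 25–13 for Beloved.
Beloved beats every other option head-to-head.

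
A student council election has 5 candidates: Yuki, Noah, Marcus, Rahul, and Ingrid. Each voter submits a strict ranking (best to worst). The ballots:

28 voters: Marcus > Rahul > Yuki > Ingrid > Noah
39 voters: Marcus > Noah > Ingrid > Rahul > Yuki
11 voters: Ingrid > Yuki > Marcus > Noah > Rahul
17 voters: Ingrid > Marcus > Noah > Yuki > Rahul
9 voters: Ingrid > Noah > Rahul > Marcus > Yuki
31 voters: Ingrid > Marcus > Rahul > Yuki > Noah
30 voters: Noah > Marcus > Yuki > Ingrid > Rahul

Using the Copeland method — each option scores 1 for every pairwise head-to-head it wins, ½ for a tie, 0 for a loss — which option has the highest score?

Yuki: loses to Noah, Marcus, Rahul, and Ingrid → score 0.
Noah: beats Yuki and Rahul; loses to Marcus and Ingrid → score 2.
Marcus: beats Yuki, Noah, Rahul, and Ingrid → score 4.
Rahul: beats Yuki; loses to Noah, Marcus, and Ingrid → score 1.
Ingrid: beats Yuki, Noah, and Rahul; loses to Marcus → score 3.
Marcus has the best pairwise record.

Marcus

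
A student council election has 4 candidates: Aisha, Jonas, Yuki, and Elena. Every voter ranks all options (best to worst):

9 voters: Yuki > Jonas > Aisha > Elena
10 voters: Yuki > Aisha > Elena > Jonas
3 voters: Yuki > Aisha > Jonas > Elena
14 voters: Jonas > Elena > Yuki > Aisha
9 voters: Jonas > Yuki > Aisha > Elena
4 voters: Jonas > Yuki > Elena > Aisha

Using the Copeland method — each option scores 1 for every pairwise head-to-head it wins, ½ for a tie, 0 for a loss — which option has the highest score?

Aisha: beats Elena; loses to Jonas and Yuki → score 1.
Jonas: beats Aisha, Yuki, and Elena → score 3.
Yuki: beats Aisha and Elena; loses to Jonas → score 2.
Elena: loses to Aisha, Jonas, and Yuki → score 0.
Jonas has the best pairwise record.

Jonas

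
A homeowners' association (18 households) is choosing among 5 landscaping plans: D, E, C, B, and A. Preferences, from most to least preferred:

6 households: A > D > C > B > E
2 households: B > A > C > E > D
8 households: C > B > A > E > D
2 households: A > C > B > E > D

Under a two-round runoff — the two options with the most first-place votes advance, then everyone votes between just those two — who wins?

Round 1 first-place votes: D 0, E 0, C 8, B 2, A 8.
A and C advance.
Runoff: A is preferred to C by 10 voters; C by 8.
A wins the runoff.

A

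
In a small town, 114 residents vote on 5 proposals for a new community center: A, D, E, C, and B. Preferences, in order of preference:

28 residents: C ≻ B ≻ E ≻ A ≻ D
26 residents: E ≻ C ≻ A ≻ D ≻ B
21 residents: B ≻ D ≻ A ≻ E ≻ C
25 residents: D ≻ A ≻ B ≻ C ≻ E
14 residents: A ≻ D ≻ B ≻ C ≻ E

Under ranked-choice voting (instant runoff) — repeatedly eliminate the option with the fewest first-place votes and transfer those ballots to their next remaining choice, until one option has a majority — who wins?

D

Round 1: A 14, D 25, E 26, C 28, B 21. Eliminate A.
Round 2: D 39, E 26, C 28, B 21. Eliminate B.
Round 3: D 60, E 26, C 28. D has a majority.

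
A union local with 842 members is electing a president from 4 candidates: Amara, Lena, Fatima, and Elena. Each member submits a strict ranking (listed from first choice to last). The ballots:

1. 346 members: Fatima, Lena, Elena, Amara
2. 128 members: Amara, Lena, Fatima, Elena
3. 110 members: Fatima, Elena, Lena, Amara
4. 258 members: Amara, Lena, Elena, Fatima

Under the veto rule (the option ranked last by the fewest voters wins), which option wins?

Lena

Last-place votes: Amara 456, Lena 0, Fatima 258, Elena 128.
Lena is ranked last by the fewest voters, so Lena wins.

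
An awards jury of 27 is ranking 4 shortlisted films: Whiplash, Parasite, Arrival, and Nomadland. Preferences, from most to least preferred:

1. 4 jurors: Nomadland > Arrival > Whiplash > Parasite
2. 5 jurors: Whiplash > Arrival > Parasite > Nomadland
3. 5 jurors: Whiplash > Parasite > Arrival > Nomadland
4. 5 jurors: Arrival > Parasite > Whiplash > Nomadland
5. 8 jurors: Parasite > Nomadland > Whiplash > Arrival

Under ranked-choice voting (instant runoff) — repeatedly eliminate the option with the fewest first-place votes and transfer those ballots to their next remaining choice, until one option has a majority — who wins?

Whiplash

Round 1: Whiplash 10, Parasite 8, Arrival 5, Nomadland 4. Eliminate Nomadland.
Round 2: Whiplash 10, Parasite 8, Arrival 9. Eliminate Parasite.
Round 3: Whiplash 18, Arrival 9. Whiplash has a majority.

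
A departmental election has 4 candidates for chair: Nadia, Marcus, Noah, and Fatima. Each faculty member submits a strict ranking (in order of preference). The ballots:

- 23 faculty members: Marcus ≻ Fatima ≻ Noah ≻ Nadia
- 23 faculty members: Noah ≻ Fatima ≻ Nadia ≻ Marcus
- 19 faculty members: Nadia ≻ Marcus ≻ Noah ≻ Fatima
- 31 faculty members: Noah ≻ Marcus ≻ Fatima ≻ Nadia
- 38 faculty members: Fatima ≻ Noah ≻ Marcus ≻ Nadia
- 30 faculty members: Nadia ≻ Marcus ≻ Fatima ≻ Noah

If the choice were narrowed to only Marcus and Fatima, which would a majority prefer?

Marcus

Voters preferring Marcus to Fatima: 103; preferring Fatima to Marcus: 61.
Marcus wins the head-to-head.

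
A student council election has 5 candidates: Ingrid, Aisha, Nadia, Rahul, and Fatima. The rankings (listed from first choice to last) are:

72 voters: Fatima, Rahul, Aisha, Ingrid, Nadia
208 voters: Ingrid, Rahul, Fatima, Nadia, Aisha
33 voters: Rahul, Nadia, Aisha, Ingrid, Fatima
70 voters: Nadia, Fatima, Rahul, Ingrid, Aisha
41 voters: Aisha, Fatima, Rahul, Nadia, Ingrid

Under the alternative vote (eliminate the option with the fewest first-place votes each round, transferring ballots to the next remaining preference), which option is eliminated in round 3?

Round 1: Ingrid 208, Aisha 41, Nadia 70, Rahul 33, Fatima 72. Eliminate Rahul.
Round 2: Ingrid 208, Aisha 41, Nadia 103, Fatima 72. Eliminate Aisha.
Round 3: Ingrid 208, Nadia 103, Fatima 113. Eliminate Nadia.

Nadia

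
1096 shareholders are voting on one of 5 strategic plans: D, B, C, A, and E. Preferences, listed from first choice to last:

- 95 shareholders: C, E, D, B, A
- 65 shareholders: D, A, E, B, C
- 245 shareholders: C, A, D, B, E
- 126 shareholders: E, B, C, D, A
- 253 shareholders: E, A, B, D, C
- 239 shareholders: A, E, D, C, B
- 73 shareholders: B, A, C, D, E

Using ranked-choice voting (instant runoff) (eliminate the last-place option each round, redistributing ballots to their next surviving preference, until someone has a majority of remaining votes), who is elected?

Round 1: D 65, B 73, C 340, A 239, E 379. Eliminate D.
Round 2: B 73, C 340, A 304, E 379. Eliminate B.
Round 3: C 340, A 377, E 379. Eliminate C.
Round 4: A 622, E 474. A has a majority.

A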